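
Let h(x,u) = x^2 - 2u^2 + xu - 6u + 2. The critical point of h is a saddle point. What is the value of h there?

∂h/∂x = 2x + u = 0 and ∂h/∂u = x - 4u - 6 = 0, so (x, u) = (2/3, -4/3).
The Hessian has h_{xx} = 2, h_{uu} = -4, h_{xu} = 1, giving D = -9 < 0, so the point is a saddle point.
h(2/3, -4/3) = 6.

6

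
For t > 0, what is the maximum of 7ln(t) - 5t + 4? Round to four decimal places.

-0.6447

R'(t) = 7/t − 5 = 0 gives t = 7/5.
R''(t) = -7/t², which is negative for t > 0, so this is a local maximum.
R(7/5) = 7·ln(7/5) - 7 + 4 ≈ -0.6447.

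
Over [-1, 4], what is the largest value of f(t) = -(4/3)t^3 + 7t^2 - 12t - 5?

46/3

f'(t) = -4t^2 + 14t - 12, which vanishes at t = 3/2 and t = 2.
Candidates: f(-1) = 46/3; f(3/2) = -47/4; f(2) = -35/3; f(4) = -79/3.
The maximum over the interval is 46/3, attained at t = -1.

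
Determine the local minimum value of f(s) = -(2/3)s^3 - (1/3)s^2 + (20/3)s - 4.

-40/3

f'(s) = -2s^2 - (2/3)s + 20/3 = 0 at s = -2, 5/3.
Second-derivative test with f''(s) = -4s - 2/3: f''(-2) = 22/3 > 0 ⇒ local minimum; f''(5/3) = -22/3 < 0 ⇒ local maximum.
Thus f has its local minimum at s = -2, with value -40/3.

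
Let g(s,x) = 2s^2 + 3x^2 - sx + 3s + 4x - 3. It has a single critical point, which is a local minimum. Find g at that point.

∂g/∂s = 4s - x + 3 = 0 and ∂g/∂x = -s + 6x + 4 = 0, so (s, x) = (-22/23, -19/23).
The Hessian has g_{ss} = 4, g_{xx} = 6, g_{sx} = -1, giving D = 23 > 0 with g_{ss} > 0, so the point is a local minimum.
g(-22/23, -19/23) = -140/23.

-140/23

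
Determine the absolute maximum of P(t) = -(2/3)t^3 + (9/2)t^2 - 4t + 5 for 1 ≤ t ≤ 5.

55/3

P'(t) = -2t^2 + 9t - 4, whose only zero in [1, 5] is t = 4.
Candidates: P(1) = 29/6,  P(4) = 55/3,  P(5) = 85/6.
Hence the absolute maximum is 55/3 at t = 4.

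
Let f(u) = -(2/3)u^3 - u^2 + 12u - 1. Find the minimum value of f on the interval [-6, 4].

Differentiating, f'(u) = -2u^2 - 2u + 12; which vanishes at u = -3 and u = 2.
Candidates: f(-6) = 35,  f(-3) = -28,  f(2) = 41/3,  f(4) = -35/3.
The minimum over the interval is -28, attained at u = -3.

-28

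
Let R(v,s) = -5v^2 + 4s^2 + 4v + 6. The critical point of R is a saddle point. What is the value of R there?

∂R/∂v = -10v + 4 = 0 and ∂R/∂s = 8s = 0, so (v, s) = (2/5, 0).
The Hessian has R_{vv} = -10, R_{ss} = 8, R_{vs} = 0, giving D = -80 < 0, so the point is a saddle point.
R(2/5, 0) = 34/5.

34/5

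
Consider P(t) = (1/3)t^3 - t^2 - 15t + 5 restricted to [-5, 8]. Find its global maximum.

32

The derivative is t^2 - 2t - 15, which vanishes at t = -3 and t = 5.
Evaluating at the critical points and endpoints: P(-5) = 40/3; P(-3) = 32; P(5) = -160/3; P(8) = -25/3.
So the maximum is P(-3) = 32.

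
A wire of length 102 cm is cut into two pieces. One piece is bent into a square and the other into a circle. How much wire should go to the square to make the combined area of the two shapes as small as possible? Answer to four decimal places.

57.1301

Let x be the length used for the square. Square side x/4; circle radius (102−x)/(2π).
A(x) = (x/4)² + π·((102−x)/(2π))² = x²/16 + (102−x)²/(4π) for 0 ≤ x ≤ 102. A'(x) = x/8 − (102−x)/(2π) = 0 gives x = 4·102/(π+4) ≈ 57.1301.
A'' = 1/8 + 1/(2π) > 0, so this gives the minimum combined area; x ≈ 57.1301 cm to the square.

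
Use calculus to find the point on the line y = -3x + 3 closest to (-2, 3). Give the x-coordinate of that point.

Minimize D(x)^2 = (x + 2)^2 + (-3x)^2.
d/dx[D^2] = 2(x + 2) + 2·(-3)·(-3x) = 0 ⇒ x = -1/5.
Then y = 18/5 and the distance is √(18/5) ≈ 1.8974.

-1/5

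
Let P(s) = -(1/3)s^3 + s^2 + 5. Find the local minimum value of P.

Critical points: P'(s) = -s^2 + 2s vanishes at s = 0, 2.
Second-derivative test with P''(s) = -2s + 2: P''(0) = 2 > 0 ⇒ local minimum; P''(2) = -2 < 0 ⇒ local maximum.
The local minimum is P(0) = 5.

5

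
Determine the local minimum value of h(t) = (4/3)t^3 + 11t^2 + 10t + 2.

-5/12

h'(t) = 4t^2 + 22t + 10. Setting h'(t) = 0 gives t ∈ {-5, -1/2}.
Since h''(t) = 8t + 22, we get h''(-5) = -18 < 0 ⇒ local maximum; h''(-1/2) = 18 > 0 ⇒ local minimum.
The local minimum is h(-1/2) = -5/12.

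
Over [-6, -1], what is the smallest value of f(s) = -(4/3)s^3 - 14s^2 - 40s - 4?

Differentiating, f'(s) = -4s^2 - 28s - 40; which vanishes at s = -5 and s = -2.
Candidates: f(-6) = 20,  f(-5) = 38/3,  f(-2) = 92/3,  f(-1) = 70/3.
So the minimum is f(-5) = 38/3.

38/3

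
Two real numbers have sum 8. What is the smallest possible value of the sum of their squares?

With a + b = 8, a^2 + b^2 = a^2 + (8 − a)^2.
The derivative 2a − 2(8 − a) = 4a − 16 vanishes at a = 4; second derivative 4 > 0, a minimum.
The minimum is 2·(4)^2 = 32.

32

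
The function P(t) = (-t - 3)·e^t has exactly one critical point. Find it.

By the product rule, P'(t) = (-t - 4)·e^t. Since e^t > 0, the only critical point is t = -4.
P''(-4) has the same sign as -1 < 0, so this is a local maximum.
P(-4) = (1)·e^(-4) ≈ 0.0183.

-4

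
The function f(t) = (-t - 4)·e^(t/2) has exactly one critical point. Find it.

Differentiating with the product rule gives f'(t) = (-(1/2)t - 3)·e^(t/2). Since e^(t/2) > 0, the only critical point is t = -6.
f''(-6) has the same sign as -1/2 < 0, so this is a local maximum.
f(-6) = (2)·e^(-3) ≈ 0.0996.

-6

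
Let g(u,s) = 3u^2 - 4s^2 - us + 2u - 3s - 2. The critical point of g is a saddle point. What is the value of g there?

-93/49

∂g/∂u = 6u - s + 2 = 0 and ∂g/∂s = -u - 8s - 3 = 0, so (u, s) = (-19/49, -16/49).
The Hessian has g_{uu} = 6, g_{ss} = -8, g_{us} = -1, giving D = -49 < 0, so the point is a saddle point.
g(-19/49, -16/49) = -93/49.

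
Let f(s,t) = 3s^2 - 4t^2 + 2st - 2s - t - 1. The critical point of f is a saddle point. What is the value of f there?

∂f/∂s = 6s + 2t - 2 = 0 and ∂f/∂t = 2s - 8t - 1 = 0, so (s, t) = (9/26, -1/26).
The Hessian has f_{ss} = 6, f_{tt} = -8, f_{st} = 2, giving D = -52 < 0, so the point is a saddle point.
f(9/26, -1/26) = -69/52.

-69/52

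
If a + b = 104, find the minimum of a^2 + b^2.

5408

With a + b = 104, a^2 + b^2 = a^2 + (104 − a)^2.
The derivative 2a − 2(104 − a) = 4a − 208 vanishes at a = 52; second derivative 4 > 0, a minimum.
The minimum is 2·(52)^2 = 5408.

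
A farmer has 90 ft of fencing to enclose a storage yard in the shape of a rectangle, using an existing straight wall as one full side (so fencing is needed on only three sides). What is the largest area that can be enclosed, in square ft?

2025/2

Let the sides perpendicular to the wall have length x and the parallel side y, so 2x + y = 90 and the area is A = xy = x(90 − 2x).
A'(x) = 90 − 4x = 0 gives x = 45/2, and A''(x) = −4 < 0 confirms a maximum.
Then y = 90 − 2·45/2 = 45 and A = 2025/2.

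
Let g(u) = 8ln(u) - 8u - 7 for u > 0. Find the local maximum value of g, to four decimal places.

g'(u) = 8/u − 8 = 0 gives u = 1.
g''(u) = -8/u², which is negative for u > 0, so this is a local maximum.
g(1) = 8·ln(1) - 8 - 7 ≈ -15.0000.

-15.0000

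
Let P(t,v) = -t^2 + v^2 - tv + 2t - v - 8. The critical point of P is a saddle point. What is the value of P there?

∂P/∂t = -2t - v + 2 = 0 and ∂P/∂v = -t + 2v - 1 = 0, so (t, v) = (3/5, 4/5).
The Hessian has P_{tt} = -2, P_{vv} = 2, P_{tv} = -1, giving D = -5 < 0, so the point is a saddle point.
P(3/5, 4/5) = -39/5.

-39/5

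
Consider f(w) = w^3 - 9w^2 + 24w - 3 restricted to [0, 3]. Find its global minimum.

The derivative is 3w^2 - 18w + 24, whose only zero in [0, 3] is w = 2.
Evaluating at the critical points and endpoints: f(0) = -3,  f(2) = 17,  f(3) = 15.
The minimum over the interval is -3, attained at w = 0.

-3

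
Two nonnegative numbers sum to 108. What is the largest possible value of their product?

2916

With x + y = 108, the product is P(x) = x(108 − x).
P'(x) = 108 − 2x = 0 gives x = 54; P'' = −2 < 0, so this is the maximum.
P = 54·54 = 2916.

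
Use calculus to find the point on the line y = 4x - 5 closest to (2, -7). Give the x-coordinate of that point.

Minimize D(x)^2 = (x - 2)^2 + (4x + 2)^2.
d/dx[D^2] = 2(x - 2) + 2·4·(4x + 2) = 0 ⇒ x = -6/17.
Then y = -109/17 and the distance is √(100/17) ≈ 2.4254.

-6/17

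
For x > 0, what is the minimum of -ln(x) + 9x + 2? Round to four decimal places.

R'(x) = -1/x + 9 = 0 gives x = 1/9.
R''(x) = 1/x², which is positive for x > 0, so this is a local minimum.
R(1/9) = -1·ln(1/9) + 1 + 2 ≈ 5.1972.

5.1972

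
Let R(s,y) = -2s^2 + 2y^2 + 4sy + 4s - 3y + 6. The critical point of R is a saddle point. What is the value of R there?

127/16

∂R/∂s = -4s + 4y + 4 = 0 and ∂R/∂y = 4s + 4y - 3 = 0, so (s, y) = (7/8, -1/8).
The Hessian has R_{ss} = -4, R_{yy} = 4, R_{sy} = 4, giving D = -32 < 0, so the point is a saddle point.
R(7/8, -1/8) = 127/16.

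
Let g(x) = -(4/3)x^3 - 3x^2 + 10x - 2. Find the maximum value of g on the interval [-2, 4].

Differentiating, g'(x) = -4x^2 - 6x + 10; whose only zero in [-2, 4] is x = 1.
Candidates: g(-2) = -70/3, g(1) = 11/3, g(4) = -286/3.
Hence the absolute maximum is 11/3 at x = 1.

11/3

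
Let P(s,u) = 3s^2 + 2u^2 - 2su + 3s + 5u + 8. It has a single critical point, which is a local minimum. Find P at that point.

∂P/∂s = 6s - 2u + 3 = 0 and ∂P/∂u = -2s + 4u + 5 = 0, so (s, u) = (-11/10, -9/5).
The Hessian has P_{ss} = 6, P_{uu} = 4, P_{su} = -2, giving D = 20 > 0 with P_{ss} > 0, so the point is a local minimum.
P(-11/10, -9/5) = 37/20.

37/20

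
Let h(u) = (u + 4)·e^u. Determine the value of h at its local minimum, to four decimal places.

-0.0067

By the product rule, h'(u) = (u + 5)·e^u. Since e^u > 0, the only critical point is u = -5.
h''(-5) has the same sign as 1 > 0, so this is a local minimum.
h(-5) = (-1)·e^(-5) ≈ -0.0067.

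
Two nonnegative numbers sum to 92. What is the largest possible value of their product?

With x + y = 92, the product is P(x) = x(92 − x).
P'(x) = 92 − 2x = 0 gives x = 46; P'' = −2 < 0, so this is the maximum.
P = 46·46 = 2116.

2116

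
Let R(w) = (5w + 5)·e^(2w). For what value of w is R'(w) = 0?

-3/2

By the product rule, R'(w) = (10w + 15)·e^(2w). Since e^(2w) > 0, the only critical point is w = -3/2.
R''(-3/2) has the same sign as 10 > 0, so this is a local minimum.
R(-3/2) = (-5/2)·e^(-3) ≈ -0.1245.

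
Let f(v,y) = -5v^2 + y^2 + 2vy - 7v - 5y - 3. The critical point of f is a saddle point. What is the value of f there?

∂f/∂v = -10v + 2y - 7 = 0 and ∂f/∂y = 2v + 2y - 5 = 0, so (v, y) = (-1/6, 8/3).
The Hessian has f_{vv} = -10, f_{yy} = 2, f_{vy} = 2, giving D = -24 < 0, so the point is a saddle point.
f(-1/6, 8/3) = -109/12.

-109/12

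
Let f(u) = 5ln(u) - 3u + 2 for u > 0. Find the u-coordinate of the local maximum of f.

5/3

f'(u) = 5/u − 3 = 0 gives u = 5/3.
f''(u) = -5/u², which is negative for u > 0, so this is a local maximum.
f(5/3) = 5·ln(5/3) - 5 + 2 ≈ -0.4459.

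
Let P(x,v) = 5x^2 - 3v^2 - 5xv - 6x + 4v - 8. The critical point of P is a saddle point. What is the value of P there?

-828/85

∂P/∂x = 10x - 5v - 6 = 0 and ∂P/∂v = -5x - 6v + 4 = 0, so (x, v) = (56/85, 2/17).
The Hessian has P_{xx} = 10, P_{vv} = -6, P_{xv} = -5, giving D = -85 < 0, so the point is a saddle point.
P(56/85, 2/17) = -828/85.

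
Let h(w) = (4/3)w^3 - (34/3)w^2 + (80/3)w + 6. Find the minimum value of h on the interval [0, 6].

h'(w) = 4w^2 - (68/3)w + 80/3, which vanishes at w = 5/3 and w = 4.
Candidates: h(0) = 6; h(5/3) = 2036/81; h(4) = 50/3; h(6) = 46.
Hence the absolute minimum is 6 at w = 0.

6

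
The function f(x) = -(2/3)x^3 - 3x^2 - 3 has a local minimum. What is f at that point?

-12

f'(x) = -2x^2 - 6x = 0 at x = -3, 0.
f''(x) = -4x - 6. f''(-3) = 6 > 0 ⇒ local minimum; f''(0) = -6 < 0 ⇒ local maximum.
So the local minimum value is f(-3) = -12.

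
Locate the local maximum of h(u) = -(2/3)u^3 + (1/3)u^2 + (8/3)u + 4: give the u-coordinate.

Critical points: h'(u) = -2u^2 + (2/3)u + 8/3 vanishes at u = -1, 4/3.
Since h''(u) = -4u + 2/3, we get h''(-1) = 14/3 > 0 ⇒ local minimum; h''(4/3) = -14/3 < 0 ⇒ local maximum.
Thus h has its local maximum at u = 4/3, with value 532/81.

4/3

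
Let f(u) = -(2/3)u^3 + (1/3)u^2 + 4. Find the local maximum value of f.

Critical points: f'(u) = -2u^2 + (2/3)u vanishes at u = 0, 1/3.
Second-derivative test with f''(u) = -4u + 2/3: f''(0) = 2/3 > 0 ⇒ local minimum; f''(1/3) = -2/3 < 0 ⇒ local maximum.
The local maximum is f(1/3) = 325/81.

325/81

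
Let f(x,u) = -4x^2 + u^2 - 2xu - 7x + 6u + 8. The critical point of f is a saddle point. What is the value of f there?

-19/20

∂f/∂x = -8x - 2u - 7 = 0 and ∂f/∂u = -2x + 2u + 6 = 0, so (x, u) = (-1/10, -31/10).
The Hessian has f_{xx} = -8, f_{uu} = 2, f_{xu} = -2, giving D = -20 < 0, so the point is a saddle point.
f(-1/10, -31/10) = -19/20.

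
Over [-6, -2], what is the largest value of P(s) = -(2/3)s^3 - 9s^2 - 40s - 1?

Differentiating, P'(s) = -2s^2 - 18s - 40; which vanishes at s = -5 and s = -4.
Compare values at every candidate in [-6, -2]: P(-6) = 59, P(-5) = 172/3, P(-4) = 173/3, P(-2) = 145/3.
So the maximum is P(-6) = 59.

59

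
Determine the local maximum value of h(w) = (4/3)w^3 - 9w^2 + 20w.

44/3

Critical points: h'(w) = 4w^2 - 18w + 20 vanishes at w = 2, 5/2.
Second-derivative test with h''(w) = 8w - 18: h''(2) = -2 < 0 ⇒ local maximum; h''(5/2) = 2 > 0 ⇒ local minimum.
Thus h has its local maximum at w = 2, with value 44/3.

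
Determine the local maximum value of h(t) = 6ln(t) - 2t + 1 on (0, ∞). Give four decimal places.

h'(t) = 6/t − 2 = 0 gives t = 3.
h''(t) = -6/t², which is negative for t > 0, so this is a local maximum.
h(3) = 6·ln(3) - 6 + 1 ≈ 1.5917.

1.5917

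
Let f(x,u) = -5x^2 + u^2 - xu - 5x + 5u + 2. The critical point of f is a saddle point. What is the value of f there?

-83/21

∂f/∂x = -10x - u - 5 = 0 and ∂f/∂u = -x + 2u + 5 = 0, so (x, u) = (-5/21, -55/21).
The Hessian has f_{xx} = -10, f_{uu} = 2, f_{xu} = -1, giving D = -21 < 0, so the point is a saddle point.
f(-5/21, -55/21) = -83/21.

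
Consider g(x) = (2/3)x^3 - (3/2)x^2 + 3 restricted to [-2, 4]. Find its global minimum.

The derivative is 2x^2 - 3x, which vanishes at x = 0 and x = 3/2.
Compare values at every candidate in [-2, 4]: g(-2) = -25/3, g(0) = 3, g(3/2) = 15/8, g(4) = 65/3.
Hence the absolute minimum is -25/3 at x = -2.

-25/3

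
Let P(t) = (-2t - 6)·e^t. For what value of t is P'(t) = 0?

P'(t) = (-2)·e^t + (-2t - 6)·1·e^t = (-2t - 8)·e^t. Since e^t > 0, the only critical point is t = -4.
P''(-4) has the same sign as -2 < 0, so this is a local maximum.
P(-4) = (2)·e^(-4) ≈ 0.0366.

-4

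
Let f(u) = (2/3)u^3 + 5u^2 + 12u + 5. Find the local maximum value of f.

Critical points: f'(u) = 2u^2 + 10u + 12 vanishes at u = -3, -2.
f''(u) = 4u + 10. f''(-3) = -2 < 0 ⇒ local maximum; f''(-2) = 2 > 0 ⇒ local minimum.
The local maximum is f(-3) = -4.

-4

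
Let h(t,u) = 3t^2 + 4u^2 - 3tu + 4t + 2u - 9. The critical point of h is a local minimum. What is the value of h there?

-451/39

∂h/∂t = 6t - 3u + 4 = 0 and ∂h/∂u = -3t + 8u + 2 = 0, so (t, u) = (-38/39, -8/13).
The Hessian has h_{tt} = 6, h_{uu} = 8, h_{tu} = -3, giving D = 39 > 0 with h_{tt} > 0, so the point is a local minimum.
h(-38/39, -8/13) = -451/39.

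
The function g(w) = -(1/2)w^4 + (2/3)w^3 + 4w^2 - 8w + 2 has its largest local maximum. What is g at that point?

62/3

Critical points: g'(w) = -2w^3 + 2w^2 + 8w - 8 vanishes at w = -2, 1, 2.
Since g''(w) = -6w^2 + 4w + 8, we get g''(-2) = -24 < 0 ⇒ local maximum; g''(1) = 6 > 0 ⇒ local minimum; g''(2) = -8 < 0 ⇒ local maximum.
The largest local maximum is g(-2) = 62/3.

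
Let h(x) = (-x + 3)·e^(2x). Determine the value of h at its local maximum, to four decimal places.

Differentiating with the product rule gives h'(x) = (-2x + 5)·e^(2x). Since e^(2x) > 0, the only critical point is x = 5/2.
h''(5/2) has the same sign as -2 < 0, so this is a local maximum.
h(5/2) = (1/2)·e^(5) ≈ 74.2066.

74.2066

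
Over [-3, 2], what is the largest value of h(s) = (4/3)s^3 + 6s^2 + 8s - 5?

Differentiating, h'(s) = 4s^2 + 12s + 8; which vanishes at s = -2 and s = -1.
Compare values at every candidate in [-3, 2]: h(-3) = -11, h(-2) = -23/3, h(-1) = -25/3, h(2) = 137/3.
Hence the absolute maximum is 137/3 at s = 2.

137/3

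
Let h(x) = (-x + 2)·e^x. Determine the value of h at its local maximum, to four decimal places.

By the product rule, h'(x) = (-x + 1)·e^x. Since e^x > 0, the only critical point is x = 1.
h''(1) has the same sign as -1 < 0, so this is a local maximum.
h(1) = (1)·e^(1) ≈ 2.7183.

2.7183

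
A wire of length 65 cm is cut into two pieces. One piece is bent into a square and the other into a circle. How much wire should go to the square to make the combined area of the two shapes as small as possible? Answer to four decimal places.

36.4064

Let x be the length used for the square. Square side x/4; circle radius (65−x)/(2π).
A(x) = (x/4)² + π·((65−x)/(2π))² = x²/16 + (65−x)²/(4π) for 0 ≤ x ≤ 65. A'(x) = x/8 − (65−x)/(2π) = 0 gives x = 4·65/(π+4) ≈ 36.4064.
A'' = 1/8 + 1/(2π) > 0, so this gives the minimum combined area; x ≈ 36.4064 cm to the square.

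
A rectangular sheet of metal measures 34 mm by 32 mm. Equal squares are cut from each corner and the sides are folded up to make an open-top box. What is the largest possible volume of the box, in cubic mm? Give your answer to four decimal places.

With cut size x, the volume is V(x) = x(34 − 2x)(32 − 2x) for 0 < x < 16.
V'(x) = 12x^2 − 264x + 1088. Setting V'(x) = 0 gives x ≈ 5.4924 (the root in (0, 16)).
V''(x) = 24x − 264 is negative there, so this is the maximum; V ≈ 2656.5038.

2656.5038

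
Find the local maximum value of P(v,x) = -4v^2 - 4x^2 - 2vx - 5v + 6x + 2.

∂P/∂v = -8v - 2x - 5 = 0 and ∂P/∂x = -2v - 8x + 6 = 0, so (v, x) = (-13/15, 29/30).
The Hessian has P_{vv} = -8, P_{xx} = -8, P_{vx} = -2, giving D = 60 > 0 with P_{vv} < 0, so the point is a local maximum.
P(-13/15, 29/30) = 106/15.

106/15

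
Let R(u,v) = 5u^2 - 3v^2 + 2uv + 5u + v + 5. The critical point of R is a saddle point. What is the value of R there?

∂R/∂u = 10u + 2v + 5 = 0 and ∂R/∂v = 2u - 6v + 1 = 0, so (u, v) = (-1/2, 0).
The Hessian has R_{uu} = 10, R_{vv} = -6, R_{uv} = 2, giving D = -64 < 0, so the point is a saddle point.
R(-1/2, 0) = 15/4.

15/4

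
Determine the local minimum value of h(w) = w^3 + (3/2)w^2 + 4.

4

Critical points: h'(w) = 3w^2 + 3w vanishes at w = -1, 0.
h''(w) = 6w + 3. h''(-1) = -3 < 0 ⇒ local maximum; h''(0) = 3 > 0 ⇒ local minimum.
The local minimum is h(0) = 4.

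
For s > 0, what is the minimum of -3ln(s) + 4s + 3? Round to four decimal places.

6.8630

P'(s) = -3/s + 4 = 0 gives s = 3/4.
P''(s) = 3/s², which is positive for s > 0, so this is a local minimum.
P(3/4) = -3·ln(3/4) + 3 + 3 ≈ 6.8630.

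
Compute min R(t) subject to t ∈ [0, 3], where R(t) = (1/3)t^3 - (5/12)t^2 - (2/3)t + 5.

The derivative is t^2 - (5/6)t - 2/3, whose only zero in [0, 3] is t = 4/3.
Compare values at every candidate in [0, 3]: R(0) = 5; R(4/3) = 337/81; R(3) = 33/4.
The minimum over the interval is 337/81, attained at t = 4/3.

337/81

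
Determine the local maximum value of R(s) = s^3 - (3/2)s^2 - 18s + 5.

27

Critical points: R'(s) = 3s^2 - 3s - 18 vanishes at s = -2, 3.
Since R''(s) = 6s - 3, we get R''(-2) = -15 < 0 ⇒ local maximum; R''(3) = 15 > 0 ⇒ local minimum.
So the local maximum value is R(-2) = 27.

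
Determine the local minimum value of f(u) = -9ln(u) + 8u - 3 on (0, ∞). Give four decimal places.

f'(u) = -9/u + 8 = 0 gives u = 9/8.
f''(u) = 9/u², which is positive for u > 0, so this is a local minimum.
f(9/8) = -9·ln(9/8) + 9 - 3 ≈ 4.9400.

4.9400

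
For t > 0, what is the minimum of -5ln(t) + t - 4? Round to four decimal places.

-7.0472

P'(t) = -5/t + 1 = 0 gives t = 5.
P''(t) = 5/t², which is positive for t > 0, so this is a local minimum.
P(5) = -5·ln(5) + 5 - 4 ≈ -7.0472.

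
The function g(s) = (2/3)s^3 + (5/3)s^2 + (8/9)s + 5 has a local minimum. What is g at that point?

g'(s) = 2s^2 + (10/3)s + 8/9 = 0 at s = -4/3, -1/3.
Since g''(s) = 4s + 10/3, we get g''(-4/3) = -2 < 0 ⇒ local maximum; g''(-1/3) = 2 > 0 ⇒ local minimum.
So the local minimum value is g(-1/3) = 394/81.

394/81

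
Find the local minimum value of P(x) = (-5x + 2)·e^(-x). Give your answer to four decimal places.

Differentiating with the product rule gives P'(x) = (5x - 7)·e^(-x). Since e^(-x) > 0, the only critical point is x = 7/5.
P''(7/5) has the same sign as 5 > 0, so this is a local minimum.
P(7/5) = (-5)·e^(-7/5) ≈ -1.2330.

-1.2330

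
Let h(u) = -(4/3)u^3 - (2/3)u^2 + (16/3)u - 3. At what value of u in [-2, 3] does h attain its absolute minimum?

3

The derivative is -4u^2 - (4/3)u + 16/3, which vanishes at u = -4/3 and u = 1.
Candidates: h(-2) = -17/3; h(-4/3) = -659/81; h(1) = 1/3; h(3) = -29.
The minimum over the interval is -29, attained at u = 3.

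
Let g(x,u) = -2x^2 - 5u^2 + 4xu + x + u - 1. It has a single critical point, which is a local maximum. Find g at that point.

-13/24

∂g/∂x = -4x + 4u + 1 = 0 and ∂g/∂u = 4x - 10u + 1 = 0, so (x, u) = (7/12, 1/3).
The Hessian has g_{xx} = -4, g_{uu} = -10, g_{xu} = 4, giving D = 24 > 0 with g_{xx} < 0, so the point is a local maximum.
g(7/12, 1/3) = -13/24.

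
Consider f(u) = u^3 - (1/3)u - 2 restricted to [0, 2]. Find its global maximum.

f'(u) = 3u^2 - 1/3, whose only zero in [0, 2] is u = 1/3.
Candidates: f(0) = -2; f(1/3) = -56/27; f(2) = 16/3.
Hence the absolute maximum is 16/3 at u = 2.

16/3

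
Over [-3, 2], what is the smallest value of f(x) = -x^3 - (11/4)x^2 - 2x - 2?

Differentiating, f'(x) = -3x^2 - (11/2)x - 2; which vanishes at x = -4/3 and x = -1/2.
Evaluating at the critical points and endpoints: f(-3) = 25/4, f(-4/3) = -50/27, f(-1/2) = -25/16, f(2) = -25.
So the minimum is f(2) = -25.

-25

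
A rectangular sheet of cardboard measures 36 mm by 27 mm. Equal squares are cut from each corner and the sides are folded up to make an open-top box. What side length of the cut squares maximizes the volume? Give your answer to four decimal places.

5.0917

With cut size x, the volume is V(x) = x(36 − 2x)(27 − 2x) for 0 < x < 13.5.
V'(x) = 12x^2 − 252x + 972. Setting V'(x) = 0 gives x ≈ 5.0917 (the root in (0, 13.5)).
V''(x) = 24x − 252 is negative there, so this is the maximum; V ≈ 2210.5485.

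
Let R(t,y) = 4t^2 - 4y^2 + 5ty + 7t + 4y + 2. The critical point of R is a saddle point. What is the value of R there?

∂R/∂t = 8t + 5y + 7 = 0 and ∂R/∂y = 5t - 8y + 4 = 0, so (t, y) = (-76/89, -3/89).
The Hessian has R_{tt} = 8, R_{yy} = -8, R_{ty} = 5, giving D = -89 < 0, so the point is a saddle point.
R(-76/89, -3/89) = -94/89.

-94/89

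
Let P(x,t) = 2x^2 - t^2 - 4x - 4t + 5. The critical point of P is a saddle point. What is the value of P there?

∂P/∂x = 4x - 4 = 0 and ∂P/∂t = -2t - 4 = 0, so (x, t) = (1, -2).
The Hessian has P_{xx} = 4, P_{tt} = -2, P_{xt} = 0, giving D = -8 < 0, so the point is a saddle point.
P(1, -2) = 7.

7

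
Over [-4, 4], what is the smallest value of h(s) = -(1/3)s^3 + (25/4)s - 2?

-149/12

h'(s) = -s^2 + 25/4, which vanishes at s = -5/2 and s = 5/2.
Compare values at every candidate in [-4, 4]: h(-4) = -17/3, h(-5/2) = -149/12, h(5/2) = 101/12, h(4) = 5/3.
So the minimum is h(-5/2) = -149/12.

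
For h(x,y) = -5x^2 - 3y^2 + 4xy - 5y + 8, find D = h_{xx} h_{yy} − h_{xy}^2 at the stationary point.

∂h/∂x = -10x + 4y = 0 and ∂h/∂y = 4x - 6y - 5 = 0, so (x, y) = (-5/11, -25/22).
The Hessian has h_{xx} = -10, h_{yy} = -6, h_{xy} = 4, giving D = 44 > 0 with h_{xx} < 0, so the point is a local maximum.
D = (-10)·(-6) − (4)^2 = 44.

44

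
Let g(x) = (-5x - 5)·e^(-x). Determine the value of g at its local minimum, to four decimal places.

Differentiating with the product rule gives g'(x) = (5x)·e^(-x). Since e^(-x) > 0, the only critical point is x = 0.
g''(0) has the same sign as 5 > 0, so this is a local minimum.
g(0) = (-5)·e^(0) ≈ -5.0000.

-5.0000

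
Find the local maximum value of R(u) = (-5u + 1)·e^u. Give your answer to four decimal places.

By the product rule, R'(u) = (-5u - 4)·e^u. Since e^u > 0, the only critical point is u = -4/5.
R''(-4/5) has the same sign as -5 < 0, so this is a local maximum.
R(-4/5) = (5)·e^(-4/5) ≈ 2.2466.

2.2466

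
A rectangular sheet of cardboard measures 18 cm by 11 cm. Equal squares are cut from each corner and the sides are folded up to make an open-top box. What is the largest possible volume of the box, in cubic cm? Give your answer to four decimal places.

With cut size x, the volume is V(x) = x(18 − 2x)(11 − 2x) for 0 < x < 5.5.
V'(x) = 12x^2 − 116x + 198. Setting V'(x) = 0 gives x ≈ 2.2140 (the root in (0, 5.5)).
V''(x) = 24x − 116 is negative there, so this is the maximum; V ≈ 197.4781.

197.4781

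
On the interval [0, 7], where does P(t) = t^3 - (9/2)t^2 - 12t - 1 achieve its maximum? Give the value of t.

7

Differentiating, P'(t) = 3t^2 - 9t - 12; whose only zero in [0, 7] is t = 4.
Candidates: P(0) = -1; P(4) = -57; P(7) = 75/2.
Hence the absolute maximum is 75/2 at t = 7.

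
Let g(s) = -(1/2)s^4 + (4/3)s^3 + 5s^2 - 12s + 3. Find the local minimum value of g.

Critical points: g'(s) = -2s^3 + 4s^2 + 10s - 12 vanishes at s = -2, 1, 3.
Second-derivative test with g''(s) = -6s^2 + 8s + 10: g''(-2) = -30 < 0 ⇒ local maximum; g''(1) = 12 > 0 ⇒ local minimum; g''(3) = -20 < 0 ⇒ local maximum.
So the local minimum value is g(1) = -19/6.

-19/6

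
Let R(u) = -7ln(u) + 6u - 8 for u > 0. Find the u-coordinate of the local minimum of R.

R'(u) = -7/u + 6 = 0 gives u = 7/6.
R''(u) = 7/u², which is positive for u > 0, so this is a local minimum.
R(7/6) = -7·ln(7/6) + 7 - 8 ≈ -2.0791.

7/6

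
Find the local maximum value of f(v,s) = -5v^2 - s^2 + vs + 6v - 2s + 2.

∂f/∂v = -10v + s + 6 = 0 and ∂f/∂s = v - 2s - 2 = 0, so (v, s) = (10/19, -14/19).
The Hessian has f_{vv} = -10, f_{ss} = -2, f_{vs} = 1, giving D = 19 > 0 with f_{vv} < 0, so the point is a local maximum.
f(10/19, -14/19) = 82/19.

82/19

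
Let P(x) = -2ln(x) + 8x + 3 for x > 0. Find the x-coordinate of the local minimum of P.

P'(x) = -2/x + 8 = 0 gives x = 1/4.
P''(x) = 2/x², which is positive for x > 0, so this is a local minimum.
P(1/4) = -2·ln(1/4) + 2 + 3 ≈ 7.7726.

1/4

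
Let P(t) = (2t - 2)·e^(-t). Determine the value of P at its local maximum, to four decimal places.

Differentiating with the product rule gives P'(t) = (-2t + 4)·e^(-t). Since e^(-t) > 0, the only critical point is t = 2.
P''(2) has the same sign as -2 < 0, so this is a local maximum.
P(2) = (2)·e^(-2) ≈ 0.2707.

0.2707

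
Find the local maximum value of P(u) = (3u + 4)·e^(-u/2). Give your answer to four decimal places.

Differentiating with the product rule gives P'(u) = (-(3/2)u + 1)·e^(-u/2). Since e^(-u/2) > 0, the only critical point is u = 2/3.
P''(2/3) has the same sign as -3/2 < 0, so this is a local maximum.
P(2/3) = (6)·e^(-1/3) ≈ 4.2992.

4.2992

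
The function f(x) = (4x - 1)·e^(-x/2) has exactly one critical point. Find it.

By the product rule, f'(x) = (-2x + 9/2)·e^(-x/2). Since e^(-x/2) > 0, the only critical point is x = 9/4.
f''(9/4) has the same sign as -2 < 0, so this is a local maximum.
f(9/4) = (8)·e^(-9/8) ≈ 2.5972.

9/4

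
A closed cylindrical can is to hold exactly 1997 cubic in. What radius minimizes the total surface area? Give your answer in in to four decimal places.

6.8244

With radius r and height h, πr²h = 1997 so h = 1997/(πr²), and S(r) = 2πr² + 2πrh = 2πr² + 2·1997/r.
S'(r) = 4πr − 2·1997/r² = 0 ⇒ r³ = 1997/(2π), so r ≈ 6.8244 and h = 2r ≈ 13.6489.
S''(r) = 4π + 4·1997/r³ > 0, so this is the minimum; S ≈ 877.8762.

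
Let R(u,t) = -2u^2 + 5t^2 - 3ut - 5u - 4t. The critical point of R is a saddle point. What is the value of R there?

∂R/∂u = -4u - 3t - 5 = 0 and ∂R/∂t = -3u + 10t - 4 = 0, so (u, t) = (-62/49, 1/49).
The Hessian has R_{uu} = -4, R_{tt} = 10, R_{ut} = -3, giving D = -49 < 0, so the point is a saddle point.
R(-62/49, 1/49) = 153/49.

153/49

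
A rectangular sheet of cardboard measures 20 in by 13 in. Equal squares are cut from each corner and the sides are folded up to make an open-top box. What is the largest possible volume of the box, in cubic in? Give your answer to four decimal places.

300.1750

With cut size x, the volume is V(x) = x(20 − 2x)(13 − 2x) for 0 < x < 6.5.
V'(x) = 12x^2 − 132x + 260. Setting V'(x) = 0 gives x ≈ 2.5703 (the root in (0, 6.5)).
V''(x) = 24x − 132 is negative there, so this is the maximum; V ≈ 300.1750.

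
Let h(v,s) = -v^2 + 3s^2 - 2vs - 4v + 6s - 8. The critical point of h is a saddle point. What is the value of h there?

∂h/∂v = -2v - 2s - 4 = 0 and ∂h/∂s = -2v + 6s + 6 = 0, so (v, s) = (-3/4, -5/4).
The Hessian has h_{vv} = -2, h_{ss} = 6, h_{vs} = -2, giving D = -16 < 0, so the point is a saddle point.
h(-3/4, -5/4) = -41/4.

-41/4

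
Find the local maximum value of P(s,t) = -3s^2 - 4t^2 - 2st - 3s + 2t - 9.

∂P/∂s = -6s - 2t - 3 = 0 and ∂P/∂t = -2s - 8t + 2 = 0, so (s, t) = (-7/11, 9/22).
The Hessian has P_{ss} = -6, P_{tt} = -8, P_{st} = -2, giving D = 44 > 0 with P_{ss} < 0, so the point is a local maximum.
P(-7/11, 9/22) = -84/11.

-84/11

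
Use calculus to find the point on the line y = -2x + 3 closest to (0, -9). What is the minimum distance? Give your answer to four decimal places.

5.3666

Minimize D(x)^2 = (x + 0)^2 + (-2x + 12)^2.
d/dx[D^2] = 2(x + 0) + 2·(-2)·(-2x + 12) = 0 ⇒ x = 24/5.
Then y = -33/5 and the distance is √(144/5) ≈ 5.3666.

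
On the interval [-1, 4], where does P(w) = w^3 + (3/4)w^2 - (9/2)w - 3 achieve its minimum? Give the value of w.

Differentiating, P'(w) = 3w^2 + (3/2)w - 9/2; whose only zero in [-1, 4] is w = 1.
Candidates: P(-1) = 5/4, P(1) = -23/4, P(4) = 55.
Hence the absolute minimum is -23/4 at w = 1.

1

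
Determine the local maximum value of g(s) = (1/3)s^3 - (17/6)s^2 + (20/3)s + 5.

1585/162

Critical points: g'(s) = s^2 - (17/3)s + 20/3 vanishes at s = 5/3, 4.
Second-derivative test with g''(s) = 2s - 17/3: g''(5/3) = -7/3 < 0 ⇒ local maximum; g''(4) = 7/3 > 0 ⇒ local minimum.
The local maximum is g(5/3) = 1585/162.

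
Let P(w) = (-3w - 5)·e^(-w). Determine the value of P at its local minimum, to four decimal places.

-5.8432

P'(w) = (-3)·e^(-w) + (-3w - 5)·(-1)·e^(-w) = (3w + 2)·e^(-w). Since e^(-w) > 0, the only critical point is w = -2/3.
P''(-2/3) has the same sign as 3 > 0, so this is a local minimum.
P(-2/3) = (-3)·e^(2/3) ≈ -5.8432.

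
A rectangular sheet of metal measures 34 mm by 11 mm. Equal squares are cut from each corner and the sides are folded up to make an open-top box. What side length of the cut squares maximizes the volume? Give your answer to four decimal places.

2.4917

With cut size x, the volume is V(x) = x(34 − 2x)(11 − 2x) for 0 < x < 5.5.
V'(x) = 12x^2 − 180x + 374. Setting V'(x) = 0 gives x ≈ 2.4917 (the root in (0, 5.5)).
V''(x) = 24x − 180 is negative there, so this is the maximum; V ≈ 435.0042.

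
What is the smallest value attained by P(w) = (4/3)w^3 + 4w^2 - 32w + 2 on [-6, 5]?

The derivative is 4w^2 + 8w - 32, which vanishes at w = -4 and w = 2.
Compare values at every candidate in [-6, 5]: P(-6) = 50, P(-4) = 326/3, P(2) = -106/3, P(5) = 326/3.
Hence the absolute minimum is -106/3 at w = 2.

-106/3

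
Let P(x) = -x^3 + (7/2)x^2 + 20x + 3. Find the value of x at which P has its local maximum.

P'(x) = -3x^2 + 7x + 20. Setting P'(x) = 0 gives x ∈ {-5/3, 4}.
Since P''(x) = -6x + 7, we get P''(-5/3) = 17 > 0 ⇒ local minimum; P''(4) = -17 < 0 ⇒ local maximum.
The local maximum is P(4) = 75.

4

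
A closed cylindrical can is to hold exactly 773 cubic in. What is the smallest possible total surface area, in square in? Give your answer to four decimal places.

With radius r and height h, πr²h = 773 so h = 773/(πr²), and S(r) = 2πr² + 2πrh = 2πr² + 2·773/r.
S'(r) = 4πr − 2·773/r² = 0 ⇒ r³ = 773/(2π), so r ≈ 4.9736 and h = 2r ≈ 9.9471.
S''(r) = 4π + 4·773/r³ > 0, so this is the minimum; S ≈ 466.2665.

466.2665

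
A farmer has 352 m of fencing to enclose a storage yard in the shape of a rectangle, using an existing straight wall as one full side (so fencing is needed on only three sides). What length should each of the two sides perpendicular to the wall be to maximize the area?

Let the sides perpendicular to the wall have length x and the parallel side y, so 2x + y = 352 and the area is A = xy = x(352 − 2x).
A'(x) = 352 − 4x = 0 gives x = 88, and A''(x) = −4 < 0 confirms a maximum.
Then y = 352 − 2·88 = 176 and A = 15488.

88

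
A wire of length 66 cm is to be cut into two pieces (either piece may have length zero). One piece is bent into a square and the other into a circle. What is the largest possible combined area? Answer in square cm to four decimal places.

Let x be the length used for the square. Square side x/4; circle radius (66−x)/(2π).
A(x) = (x/4)² + π·((66−x)/(2π))² = x²/16 + (66−x)²/(4π) for 0 ≤ x ≤ 66. A'(x) = x/8 − (66−x)/(2π) = 0 gives x = 4·66/(π+4) ≈ 36.9665.
A'' > 0, so the interior critical point is a minimum; the maximum is at an endpoint. A(0) = 346.6395 and A(66) = 272.2500, so the largest area is 346.6395.

346.6395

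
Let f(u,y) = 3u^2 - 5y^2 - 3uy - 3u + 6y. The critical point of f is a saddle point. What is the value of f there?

∂f/∂u = 6u - 3y - 3 = 0 and ∂f/∂y = -3u - 10y + 6 = 0, so (u, y) = (16/23, 9/23).
The Hessian has f_{uu} = 6, f_{yy} = -10, f_{uy} = -3, giving D = -69 < 0, so the point is a saddle point.
f(16/23, 9/23) = 3/23.

3/23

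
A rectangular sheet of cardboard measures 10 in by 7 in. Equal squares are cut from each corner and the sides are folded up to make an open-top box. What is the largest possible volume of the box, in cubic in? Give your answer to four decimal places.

With cut size x, the volume is V(x) = x(10 − 2x)(7 − 2x) for 0 < x < 3.5.
V'(x) = 12x^2 − 68x + 70. Setting V'(x) = 0 gives x ≈ 1.3520 (the root in (0, 3.5)).
V''(x) = 24x − 68 is negative there, so this is the maximum; V ≈ 42.3766.

42.3766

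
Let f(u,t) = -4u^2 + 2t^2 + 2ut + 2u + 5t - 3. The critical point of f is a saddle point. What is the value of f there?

-55/9

∂f/∂u = -8u + 2t + 2 = 0 and ∂f/∂t = 2u + 4t + 5 = 0, so (u, t) = (-1/18, -11/9).
The Hessian has f_{uu} = -8, f_{tt} = 4, f_{ut} = 2, giving D = -36 < 0, so the point is a saddle point.
f(-1/18, -11/9) = -55/9.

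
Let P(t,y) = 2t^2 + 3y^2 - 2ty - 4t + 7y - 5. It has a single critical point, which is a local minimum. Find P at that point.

∂P/∂t = 4t - 2y - 4 = 0 and ∂P/∂y = -2t + 6y + 7 = 0, so (t, y) = (1/2, -1).
The Hessian has P_{tt} = 4, P_{yy} = 6, P_{ty} = -2, giving D = 20 > 0 with P_{tt} > 0, so the point is a local minimum.
P(1/2, -1) = -19/2.

-19/2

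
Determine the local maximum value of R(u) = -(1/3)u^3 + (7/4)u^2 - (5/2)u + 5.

215/48

Critical points: R'(u) = -u^2 + (7/2)u - 5/2 vanishes at u = 1, 5/2.
Since R''(u) = -2u + 7/2, we get R''(1) = 3/2 > 0 ⇒ local minimum; R''(5/2) = -3/2 < 0 ⇒ local maximum.
The local maximum is R(5/2) = 215/48.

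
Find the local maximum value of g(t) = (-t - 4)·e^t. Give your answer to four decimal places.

g'(t) = (-1)·e^t + (-t - 4)·1·e^t = (-t - 5)·e^t. Since e^t > 0, the only critical point is t = -5.
g''(-5) has the same sign as -1 < 0, so this is a local maximum.
g(-5) = (1)·e^(-5) ≈ 0.0067.

0.0067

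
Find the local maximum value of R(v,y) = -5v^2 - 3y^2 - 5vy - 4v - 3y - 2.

∂R/∂v = -10v - 5y - 4 = 0 and ∂R/∂y = -5v - 6y - 3 = 0, so (v, y) = (-9/35, -2/7).
The Hessian has R_{vv} = -10, R_{yy} = -6, R_{vy} = -5, giving D = 35 > 0 with R_{vv} < 0, so the point is a local maximum.
R(-9/35, -2/7) = -37/35.

-37/35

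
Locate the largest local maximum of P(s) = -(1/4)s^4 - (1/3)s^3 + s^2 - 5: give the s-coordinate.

P'(s) = -s^3 - s^2 + 2s. Setting P'(s) = 0 gives s ∈ {-2, 0, 1}.
Second-derivative test with P''(s) = -3s^2 - 2s + 2: P''(-2) = -6 < 0 ⇒ local maximum; P''(0) = 2 > 0 ⇒ local minimum; P''(1) = -3 < 0 ⇒ local maximum.
Thus P has its largest local maximum at s = -2, with value -7/3.

-2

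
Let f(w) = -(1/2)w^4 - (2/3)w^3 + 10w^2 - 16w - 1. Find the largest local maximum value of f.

413/3

f'(w) = -2w^3 - 2w^2 + 20w - 16 = 0 at w = -4, 1, 2.
f''(w) = -6w^2 - 4w + 20. f''(-4) = -60 < 0 ⇒ local maximum; f''(1) = 10 > 0 ⇒ local minimum; f''(2) = -12 < 0 ⇒ local maximum.
Thus f has its largest local maximum at w = -4, with value 413/3.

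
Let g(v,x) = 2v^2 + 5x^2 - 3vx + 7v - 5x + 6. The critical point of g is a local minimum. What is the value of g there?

-4/31

∂g/∂v = 4v - 3x + 7 = 0 and ∂g/∂x = -3v + 10x - 5 = 0, so (v, x) = (-55/31, -1/31).
The Hessian has g_{vv} = 4, g_{xx} = 10, g_{vx} = -3, giving D = 31 > 0 with g_{vv} > 0, so the point is a local minimum.
g(-55/31, -1/31) = -4/31.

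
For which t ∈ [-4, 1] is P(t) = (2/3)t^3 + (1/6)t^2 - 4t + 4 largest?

The derivative is 2t^2 + (1/3)t - 4, whose only zero in [-4, 1] is t = -3/2.
Evaluating at the critical points and endpoints: P(-4) = -20,  P(-3/2) = 65/8,  P(1) = 5/6.
So the maximum is P(-3/2) = 65/8.

-3/2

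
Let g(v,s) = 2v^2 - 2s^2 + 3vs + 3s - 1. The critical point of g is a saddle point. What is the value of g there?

-7/25

∂g/∂v = 4v + 3s = 0 and ∂g/∂s = 3v - 4s + 3 = 0, so (v, s) = (-9/25, 12/25).
The Hessian has g_{vv} = 4, g_{ss} = -4, g_{vs} = 3, giving D = -25 < 0, so the point is a saddle point.
g(-9/25, 12/25) = -7/25.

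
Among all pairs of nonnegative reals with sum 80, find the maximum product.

1600

With x + y = 80, the product is P(x) = x(80 − x).
P'(x) = 80 − 2x = 0 gives x = 40; P'' = −2 < 0, so this is the maximum.
P = 40·40 = 1600.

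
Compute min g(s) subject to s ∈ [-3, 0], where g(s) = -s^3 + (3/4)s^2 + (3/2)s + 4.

The derivative is -3s^2 + (3/2)s + 3/2, whose only zero in [-3, 0] is s = -1/2.
Compare values at every candidate in [-3, 0]: g(-3) = 133/4, g(-1/2) = 57/16, g(0) = 4.
Hence the absolute minimum is 57/16 at s = -1/2.

57/16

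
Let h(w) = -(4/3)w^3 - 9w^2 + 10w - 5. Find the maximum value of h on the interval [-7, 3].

-29/12

Differentiating, h'(w) = -4w^2 - 18w + 10; which vanishes at w = -5 and w = 1/2.
Evaluating at the critical points and endpoints: h(-7) = -176/3, h(-5) = -340/3, h(1/2) = -29/12, h(3) = -92.
So the maximum is h(1/2) = -29/12.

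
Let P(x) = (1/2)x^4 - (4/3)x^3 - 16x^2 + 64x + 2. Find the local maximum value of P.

Critical points: P'(x) = 2x^3 - 4x^2 - 32x + 64 vanishes at x = -4, 2, 4.
P''(x) = 6x^2 - 8x - 32. P''(-4) = 96 > 0 ⇒ local minimum; P''(2) = -24 < 0 ⇒ local maximum; P''(4) = 32 > 0 ⇒ local minimum.
The local maximum is P(2) = 190/3.

190/3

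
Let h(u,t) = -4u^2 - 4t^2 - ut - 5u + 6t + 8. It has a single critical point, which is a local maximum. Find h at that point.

778/63

∂h/∂u = -8u - t - 5 = 0 and ∂h/∂t = -u - 8t + 6 = 0, so (u, t) = (-46/63, 53/63).
The Hessian has h_{uu} = -8, h_{tt} = -8, h_{ut} = -1, giving D = 63 > 0 with h_{uu} < 0, so the point is a local maximum.
h(-46/63, 53/63) = 778/63.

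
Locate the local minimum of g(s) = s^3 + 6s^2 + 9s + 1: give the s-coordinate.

g'(s) = 3s^2 + 12s + 9. Setting g'(s) = 0 gives s ∈ {-3, -1}.
g''(s) = 6s + 12. g''(-3) = -6 < 0 ⇒ local maximum; g''(-1) = 6 > 0 ⇒ local minimum.
Thus g has its local minimum at s = -1, with value -3.

-1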